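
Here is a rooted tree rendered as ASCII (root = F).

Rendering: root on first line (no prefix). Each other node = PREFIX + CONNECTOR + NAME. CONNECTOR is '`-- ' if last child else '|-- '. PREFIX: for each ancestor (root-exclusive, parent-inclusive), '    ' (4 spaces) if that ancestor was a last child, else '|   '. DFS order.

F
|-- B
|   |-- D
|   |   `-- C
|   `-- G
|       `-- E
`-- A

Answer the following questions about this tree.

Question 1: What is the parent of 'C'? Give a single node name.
Answer: D

Derivation:
Scan adjacency: C appears as child of D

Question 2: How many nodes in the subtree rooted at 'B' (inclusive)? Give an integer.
Subtree rooted at B contains: B, C, D, E, G
Count = 5

Answer: 5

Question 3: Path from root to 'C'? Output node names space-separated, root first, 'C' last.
Walk down from root: F -> B -> D -> C

Answer: F B D C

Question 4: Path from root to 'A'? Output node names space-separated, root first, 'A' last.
Answer: F A

Derivation:
Walk down from root: F -> A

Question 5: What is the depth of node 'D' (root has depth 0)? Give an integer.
Answer: 2

Derivation:
Path from root to D: F -> B -> D
Depth = number of edges = 2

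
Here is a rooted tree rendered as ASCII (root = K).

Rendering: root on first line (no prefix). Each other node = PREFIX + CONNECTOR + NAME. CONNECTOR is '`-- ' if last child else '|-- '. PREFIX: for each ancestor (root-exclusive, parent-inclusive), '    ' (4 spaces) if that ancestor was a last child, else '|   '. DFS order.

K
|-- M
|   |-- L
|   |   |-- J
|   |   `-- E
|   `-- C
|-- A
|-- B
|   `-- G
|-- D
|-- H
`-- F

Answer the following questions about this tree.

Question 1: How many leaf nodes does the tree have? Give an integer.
Answer: 8

Derivation:
Leaves (nodes with no children): A, C, D, E, F, G, H, J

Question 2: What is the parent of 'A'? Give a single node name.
Answer: K

Derivation:
Scan adjacency: A appears as child of K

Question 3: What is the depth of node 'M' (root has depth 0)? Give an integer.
Path from root to M: K -> M
Depth = number of edges = 1

Answer: 1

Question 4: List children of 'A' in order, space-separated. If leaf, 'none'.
Answer: none

Derivation:
Node A's children (from adjacency): (leaf)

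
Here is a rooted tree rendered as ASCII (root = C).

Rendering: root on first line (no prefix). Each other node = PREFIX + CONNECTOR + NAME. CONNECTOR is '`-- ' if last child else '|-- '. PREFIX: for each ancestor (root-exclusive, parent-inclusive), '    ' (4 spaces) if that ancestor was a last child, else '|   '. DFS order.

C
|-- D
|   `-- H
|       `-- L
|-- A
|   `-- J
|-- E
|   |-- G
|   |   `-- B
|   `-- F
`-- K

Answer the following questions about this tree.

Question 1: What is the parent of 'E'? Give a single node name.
Scan adjacency: E appears as child of C

Answer: C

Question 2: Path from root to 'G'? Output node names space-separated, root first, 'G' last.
Answer: C E G

Derivation:
Walk down from root: C -> E -> G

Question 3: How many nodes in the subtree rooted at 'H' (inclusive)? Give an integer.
Answer: 2

Derivation:
Subtree rooted at H contains: H, L
Count = 2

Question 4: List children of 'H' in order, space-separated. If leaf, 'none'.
Node H's children (from adjacency): L

Answer: L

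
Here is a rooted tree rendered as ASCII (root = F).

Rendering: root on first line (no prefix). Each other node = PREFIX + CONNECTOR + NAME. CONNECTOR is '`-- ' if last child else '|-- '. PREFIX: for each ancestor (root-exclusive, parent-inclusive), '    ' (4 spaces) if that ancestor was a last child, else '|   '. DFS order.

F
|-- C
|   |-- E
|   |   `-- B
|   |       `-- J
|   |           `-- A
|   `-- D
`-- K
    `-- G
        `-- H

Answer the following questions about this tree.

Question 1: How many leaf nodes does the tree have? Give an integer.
Answer: 3

Derivation:
Leaves (nodes with no children): A, D, H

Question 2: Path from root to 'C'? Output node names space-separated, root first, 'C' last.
Walk down from root: F -> C

Answer: F C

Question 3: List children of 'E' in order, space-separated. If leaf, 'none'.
Node E's children (from adjacency): B

Answer: B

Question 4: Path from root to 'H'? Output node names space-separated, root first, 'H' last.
Answer: F K G H

Derivation:
Walk down from root: F -> K -> G -> H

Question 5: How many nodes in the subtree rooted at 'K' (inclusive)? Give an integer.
Subtree rooted at K contains: G, H, K
Count = 3

Answer: 3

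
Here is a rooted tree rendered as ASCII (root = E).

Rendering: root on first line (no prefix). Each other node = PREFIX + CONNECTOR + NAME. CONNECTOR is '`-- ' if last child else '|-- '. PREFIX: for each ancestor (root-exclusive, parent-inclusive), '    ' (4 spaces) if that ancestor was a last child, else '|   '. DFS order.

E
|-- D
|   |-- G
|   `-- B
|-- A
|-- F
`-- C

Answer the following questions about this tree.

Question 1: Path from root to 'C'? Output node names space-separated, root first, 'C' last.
Walk down from root: E -> C

Answer: E C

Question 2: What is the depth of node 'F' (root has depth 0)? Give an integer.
Answer: 1

Derivation:
Path from root to F: E -> F
Depth = number of edges = 1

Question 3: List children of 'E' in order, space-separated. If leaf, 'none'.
Node E's children (from adjacency): D, A, F, C

Answer: D A F C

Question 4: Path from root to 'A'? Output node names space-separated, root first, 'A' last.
Answer: E A

Derivation:
Walk down from root: E -> A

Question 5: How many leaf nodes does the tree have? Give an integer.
Answer: 5

Derivation:
Leaves (nodes with no children): A, B, C, F, G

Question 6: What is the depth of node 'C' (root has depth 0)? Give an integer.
Answer: 1

Derivation:
Path from root to C: E -> C
Depth = number of edges = 1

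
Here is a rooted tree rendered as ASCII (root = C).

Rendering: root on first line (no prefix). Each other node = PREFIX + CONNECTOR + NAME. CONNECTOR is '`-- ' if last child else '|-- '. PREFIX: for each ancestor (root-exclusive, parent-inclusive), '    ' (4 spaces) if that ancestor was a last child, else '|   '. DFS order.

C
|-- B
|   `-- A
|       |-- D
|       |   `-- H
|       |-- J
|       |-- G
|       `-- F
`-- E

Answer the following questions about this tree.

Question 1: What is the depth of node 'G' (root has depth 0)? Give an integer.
Path from root to G: C -> B -> A -> G
Depth = number of edges = 3

Answer: 3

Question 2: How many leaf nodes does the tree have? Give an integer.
Leaves (nodes with no children): E, F, G, H, J

Answer: 5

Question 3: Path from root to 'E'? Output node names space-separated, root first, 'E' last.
Walk down from root: C -> E

Answer: C E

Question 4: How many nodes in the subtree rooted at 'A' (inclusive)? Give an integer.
Subtree rooted at A contains: A, D, F, G, H, J
Count = 6

Answer: 6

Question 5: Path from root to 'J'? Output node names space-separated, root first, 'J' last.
Answer: C B A J

Derivation:
Walk down from root: C -> B -> A -> J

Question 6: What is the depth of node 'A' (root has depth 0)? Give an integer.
Path from root to A: C -> B -> A
Depth = number of edges = 2

Answer: 2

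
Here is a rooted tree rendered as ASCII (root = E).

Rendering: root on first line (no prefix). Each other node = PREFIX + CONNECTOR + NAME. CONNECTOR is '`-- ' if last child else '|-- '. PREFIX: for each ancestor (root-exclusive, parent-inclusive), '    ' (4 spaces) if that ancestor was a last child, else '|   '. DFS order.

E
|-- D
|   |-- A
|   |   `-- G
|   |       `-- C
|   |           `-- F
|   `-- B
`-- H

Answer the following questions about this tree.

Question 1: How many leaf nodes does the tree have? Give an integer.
Leaves (nodes with no children): B, F, H

Answer: 3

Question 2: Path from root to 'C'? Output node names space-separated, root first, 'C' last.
Walk down from root: E -> D -> A -> G -> C

Answer: E D A G C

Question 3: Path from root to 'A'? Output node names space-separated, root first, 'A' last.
Walk down from root: E -> D -> A

Answer: E D A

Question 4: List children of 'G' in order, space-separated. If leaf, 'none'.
Node G's children (from adjacency): C

Answer: C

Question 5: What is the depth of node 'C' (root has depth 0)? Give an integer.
Answer: 4

Derivation:
Path from root to C: E -> D -> A -> G -> C
Depth = number of edges = 4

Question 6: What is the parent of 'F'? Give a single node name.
Answer: C

Derivation:
Scan adjacency: F appears as child of C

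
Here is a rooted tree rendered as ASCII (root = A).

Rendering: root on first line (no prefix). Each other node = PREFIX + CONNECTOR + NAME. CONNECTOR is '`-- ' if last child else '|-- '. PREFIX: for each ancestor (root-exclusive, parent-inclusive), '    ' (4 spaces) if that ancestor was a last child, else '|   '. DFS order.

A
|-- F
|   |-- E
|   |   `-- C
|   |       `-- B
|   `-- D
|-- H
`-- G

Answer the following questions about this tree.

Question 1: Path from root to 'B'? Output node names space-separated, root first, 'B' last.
Answer: A F E C B

Derivation:
Walk down from root: A -> F -> E -> C -> B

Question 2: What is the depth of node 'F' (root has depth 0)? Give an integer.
Answer: 1

Derivation:
Path from root to F: A -> F
Depth = number of edges = 1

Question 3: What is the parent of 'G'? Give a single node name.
Answer: A

Derivation:
Scan adjacency: G appears as child of A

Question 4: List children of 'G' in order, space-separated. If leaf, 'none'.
Answer: none

Derivation:
Node G's children (from adjacency): (leaf)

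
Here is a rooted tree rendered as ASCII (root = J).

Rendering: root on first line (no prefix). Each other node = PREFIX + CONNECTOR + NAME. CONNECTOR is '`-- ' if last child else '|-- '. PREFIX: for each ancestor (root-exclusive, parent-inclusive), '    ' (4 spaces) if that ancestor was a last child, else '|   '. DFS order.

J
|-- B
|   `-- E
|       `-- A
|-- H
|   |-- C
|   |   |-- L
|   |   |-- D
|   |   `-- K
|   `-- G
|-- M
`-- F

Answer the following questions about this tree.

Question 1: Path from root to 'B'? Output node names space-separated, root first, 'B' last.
Answer: J B

Derivation:
Walk down from root: J -> B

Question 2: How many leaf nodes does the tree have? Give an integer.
Answer: 7

Derivation:
Leaves (nodes with no children): A, D, F, G, K, L, M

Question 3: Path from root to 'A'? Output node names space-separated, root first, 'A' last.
Walk down from root: J -> B -> E -> A

Answer: J B E A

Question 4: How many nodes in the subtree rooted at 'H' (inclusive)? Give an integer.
Subtree rooted at H contains: C, D, G, H, K, L
Count = 6

Answer: 6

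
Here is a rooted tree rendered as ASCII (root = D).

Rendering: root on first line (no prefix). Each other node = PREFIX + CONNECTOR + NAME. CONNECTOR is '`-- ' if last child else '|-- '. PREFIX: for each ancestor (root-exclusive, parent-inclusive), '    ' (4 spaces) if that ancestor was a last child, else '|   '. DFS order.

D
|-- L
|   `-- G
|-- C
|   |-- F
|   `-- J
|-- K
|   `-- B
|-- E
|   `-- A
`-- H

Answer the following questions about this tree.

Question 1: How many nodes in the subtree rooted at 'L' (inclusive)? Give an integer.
Answer: 2

Derivation:
Subtree rooted at L contains: G, L
Count = 2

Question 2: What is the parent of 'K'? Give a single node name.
Answer: D

Derivation:
Scan adjacency: K appears as child of D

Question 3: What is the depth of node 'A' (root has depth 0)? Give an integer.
Answer: 2

Derivation:
Path from root to A: D -> E -> A
Depth = number of edges = 2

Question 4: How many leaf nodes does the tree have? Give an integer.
Leaves (nodes with no children): A, B, F, G, H, J

Answer: 6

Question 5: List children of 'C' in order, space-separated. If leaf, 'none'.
Answer: F J

Derivation:
Node C's children (from adjacency): F, J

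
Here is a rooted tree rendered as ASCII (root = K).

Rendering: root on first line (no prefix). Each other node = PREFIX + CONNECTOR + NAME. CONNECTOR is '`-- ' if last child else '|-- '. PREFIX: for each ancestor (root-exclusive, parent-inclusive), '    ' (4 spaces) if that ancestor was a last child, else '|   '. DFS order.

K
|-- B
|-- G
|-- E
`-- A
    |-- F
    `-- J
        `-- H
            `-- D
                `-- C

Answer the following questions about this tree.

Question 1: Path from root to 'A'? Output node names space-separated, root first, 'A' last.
Answer: K A

Derivation:
Walk down from root: K -> A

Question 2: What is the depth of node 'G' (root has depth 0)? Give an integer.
Answer: 1

Derivation:
Path from root to G: K -> G
Depth = number of edges = 1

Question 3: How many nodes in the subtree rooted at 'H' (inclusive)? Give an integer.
Answer: 3

Derivation:
Subtree rooted at H contains: C, D, H
Count = 3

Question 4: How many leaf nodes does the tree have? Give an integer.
Leaves (nodes with no children): B, C, E, F, G

Answer: 5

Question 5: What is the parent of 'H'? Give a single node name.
Scan adjacency: H appears as child of J

Answer: J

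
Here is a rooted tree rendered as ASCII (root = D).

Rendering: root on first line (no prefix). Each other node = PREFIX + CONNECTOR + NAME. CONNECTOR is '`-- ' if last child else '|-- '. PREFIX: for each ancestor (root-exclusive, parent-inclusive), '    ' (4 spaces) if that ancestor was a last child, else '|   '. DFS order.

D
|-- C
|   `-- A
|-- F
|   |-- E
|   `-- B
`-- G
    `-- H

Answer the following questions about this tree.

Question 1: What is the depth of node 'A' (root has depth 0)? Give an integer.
Path from root to A: D -> C -> A
Depth = number of edges = 2

Answer: 2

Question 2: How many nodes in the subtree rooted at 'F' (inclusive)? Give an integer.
Answer: 3

Derivation:
Subtree rooted at F contains: B, E, F
Count = 3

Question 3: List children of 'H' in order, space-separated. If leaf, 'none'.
Answer: none

Derivation:
Node H's children (from adjacency): (leaf)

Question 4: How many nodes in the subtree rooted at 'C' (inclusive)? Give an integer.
Answer: 2

Derivation:
Subtree rooted at C contains: A, C
Count = 2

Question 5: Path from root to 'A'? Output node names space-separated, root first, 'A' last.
Answer: D C A

Derivation:
Walk down from root: D -> C -> A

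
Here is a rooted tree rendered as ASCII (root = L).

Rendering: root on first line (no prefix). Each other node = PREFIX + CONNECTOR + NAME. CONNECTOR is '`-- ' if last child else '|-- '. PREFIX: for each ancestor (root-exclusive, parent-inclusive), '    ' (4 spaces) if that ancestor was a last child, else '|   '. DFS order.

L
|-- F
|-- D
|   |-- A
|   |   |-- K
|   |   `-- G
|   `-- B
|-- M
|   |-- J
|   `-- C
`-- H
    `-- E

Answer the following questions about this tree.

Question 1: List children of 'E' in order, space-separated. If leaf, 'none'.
Node E's children (from adjacency): (leaf)

Answer: none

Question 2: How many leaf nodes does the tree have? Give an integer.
Answer: 7

Derivation:
Leaves (nodes with no children): B, C, E, F, G, J, K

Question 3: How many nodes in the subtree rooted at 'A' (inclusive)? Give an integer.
Subtree rooted at A contains: A, G, K
Count = 3

Answer: 3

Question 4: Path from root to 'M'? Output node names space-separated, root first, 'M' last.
Walk down from root: L -> M

Answer: L M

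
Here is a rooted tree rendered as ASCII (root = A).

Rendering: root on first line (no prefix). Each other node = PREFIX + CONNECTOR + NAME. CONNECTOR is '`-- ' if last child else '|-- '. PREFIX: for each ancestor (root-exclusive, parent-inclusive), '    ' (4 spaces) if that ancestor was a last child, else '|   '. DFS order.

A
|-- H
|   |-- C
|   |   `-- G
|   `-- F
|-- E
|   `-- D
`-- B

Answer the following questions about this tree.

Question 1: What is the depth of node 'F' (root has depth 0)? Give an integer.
Answer: 2

Derivation:
Path from root to F: A -> H -> F
Depth = number of edges = 2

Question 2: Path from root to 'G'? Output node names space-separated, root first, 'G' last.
Answer: A H C G

Derivation:
Walk down from root: A -> H -> C -> G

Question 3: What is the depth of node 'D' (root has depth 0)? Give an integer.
Answer: 2

Derivation:
Path from root to D: A -> E -> D
Depth = number of edges = 2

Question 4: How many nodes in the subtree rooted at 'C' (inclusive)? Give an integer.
Subtree rooted at C contains: C, G
Count = 2

Answer: 2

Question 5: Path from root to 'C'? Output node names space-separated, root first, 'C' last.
Answer: A H C

Derivation:
Walk down from root: A -> H -> C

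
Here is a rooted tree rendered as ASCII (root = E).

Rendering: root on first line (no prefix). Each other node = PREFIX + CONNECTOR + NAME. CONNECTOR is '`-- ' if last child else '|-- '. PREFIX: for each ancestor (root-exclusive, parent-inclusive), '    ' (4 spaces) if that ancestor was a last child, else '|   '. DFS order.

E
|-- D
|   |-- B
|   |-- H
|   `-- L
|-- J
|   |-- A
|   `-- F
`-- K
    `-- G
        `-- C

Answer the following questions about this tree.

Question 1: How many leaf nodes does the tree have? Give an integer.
Answer: 6

Derivation:
Leaves (nodes with no children): A, B, C, F, H, L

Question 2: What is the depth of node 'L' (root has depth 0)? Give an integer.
Answer: 2

Derivation:
Path from root to L: E -> D -> L
Depth = number of edges = 2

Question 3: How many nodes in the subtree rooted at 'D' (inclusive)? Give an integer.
Subtree rooted at D contains: B, D, H, L
Count = 4

Answer: 4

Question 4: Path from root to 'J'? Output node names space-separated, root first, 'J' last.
Walk down from root: E -> J

Answer: E J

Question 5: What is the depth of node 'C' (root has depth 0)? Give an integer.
Answer: 3

Derivation:
Path from root to C: E -> K -> G -> C
Depth = number of edges = 3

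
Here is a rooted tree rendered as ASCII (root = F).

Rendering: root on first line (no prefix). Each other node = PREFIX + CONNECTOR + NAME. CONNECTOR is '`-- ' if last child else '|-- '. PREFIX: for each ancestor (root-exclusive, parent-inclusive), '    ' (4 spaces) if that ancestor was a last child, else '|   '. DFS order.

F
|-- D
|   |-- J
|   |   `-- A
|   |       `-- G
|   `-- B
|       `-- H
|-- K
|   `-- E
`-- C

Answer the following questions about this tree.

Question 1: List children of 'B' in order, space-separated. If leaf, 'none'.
Answer: H

Derivation:
Node B's children (from adjacency): H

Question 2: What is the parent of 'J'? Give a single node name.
Answer: D

Derivation:
Scan adjacency: J appears as child of D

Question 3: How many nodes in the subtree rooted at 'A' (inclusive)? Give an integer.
Subtree rooted at A contains: A, G
Count = 2

Answer: 2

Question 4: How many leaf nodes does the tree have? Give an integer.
Answer: 4

Derivation:
Leaves (nodes with no children): C, E, G, H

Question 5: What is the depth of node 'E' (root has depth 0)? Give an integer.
Answer: 2

Derivation:
Path from root to E: F -> K -> E
Depth = number of edges = 2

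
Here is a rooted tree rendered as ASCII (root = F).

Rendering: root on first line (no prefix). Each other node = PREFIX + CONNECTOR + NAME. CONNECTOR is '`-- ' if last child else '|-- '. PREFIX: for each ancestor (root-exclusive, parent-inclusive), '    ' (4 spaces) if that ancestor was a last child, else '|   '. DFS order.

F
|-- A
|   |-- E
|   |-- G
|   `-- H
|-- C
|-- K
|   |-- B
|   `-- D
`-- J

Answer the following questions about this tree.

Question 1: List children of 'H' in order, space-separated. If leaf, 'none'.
Node H's children (from adjacency): (leaf)

Answer: none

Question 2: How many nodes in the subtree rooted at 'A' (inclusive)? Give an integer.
Answer: 4

Derivation:
Subtree rooted at A contains: A, E, G, H
Count = 4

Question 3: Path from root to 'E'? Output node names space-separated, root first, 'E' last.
Walk down from root: F -> A -> E

Answer: F A E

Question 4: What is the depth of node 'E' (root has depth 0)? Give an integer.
Answer: 2

Derivation:
Path from root to E: F -> A -> E
Depth = number of edges = 2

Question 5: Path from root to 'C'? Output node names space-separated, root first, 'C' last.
Walk down from root: F -> C

Answer: F C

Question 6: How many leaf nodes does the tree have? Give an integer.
Answer: 7

Derivation:
Leaves (nodes with no children): B, C, D, E, G, H, J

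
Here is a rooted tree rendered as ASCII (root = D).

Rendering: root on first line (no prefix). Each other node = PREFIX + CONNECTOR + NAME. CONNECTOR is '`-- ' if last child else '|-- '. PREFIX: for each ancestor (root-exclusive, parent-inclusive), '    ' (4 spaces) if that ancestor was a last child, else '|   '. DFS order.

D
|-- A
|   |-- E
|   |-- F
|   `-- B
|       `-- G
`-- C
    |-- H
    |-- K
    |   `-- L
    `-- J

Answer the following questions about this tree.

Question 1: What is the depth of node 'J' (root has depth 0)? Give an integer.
Path from root to J: D -> C -> J
Depth = number of edges = 2

Answer: 2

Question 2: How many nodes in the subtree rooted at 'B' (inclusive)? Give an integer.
Subtree rooted at B contains: B, G
Count = 2

Answer: 2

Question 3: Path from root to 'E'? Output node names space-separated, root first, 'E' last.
Walk down from root: D -> A -> E

Answer: D A E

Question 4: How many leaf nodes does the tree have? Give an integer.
Leaves (nodes with no children): E, F, G, H, J, L

Answer: 6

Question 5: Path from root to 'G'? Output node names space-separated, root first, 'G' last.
Answer: D A B G

Derivation:
Walk down from root: D -> A -> B -> G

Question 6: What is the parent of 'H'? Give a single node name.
Answer: C

Derivation:
Scan adjacency: H appears as child of C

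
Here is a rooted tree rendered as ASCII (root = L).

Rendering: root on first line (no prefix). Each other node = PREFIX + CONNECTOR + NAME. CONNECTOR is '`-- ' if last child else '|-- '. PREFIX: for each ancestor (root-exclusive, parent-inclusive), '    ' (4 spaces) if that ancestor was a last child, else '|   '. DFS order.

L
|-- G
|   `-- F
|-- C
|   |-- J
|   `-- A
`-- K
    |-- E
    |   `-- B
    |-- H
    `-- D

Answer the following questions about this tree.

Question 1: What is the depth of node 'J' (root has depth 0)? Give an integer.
Answer: 2

Derivation:
Path from root to J: L -> C -> J
Depth = number of edges = 2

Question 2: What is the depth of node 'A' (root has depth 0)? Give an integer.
Answer: 2

Derivation:
Path from root to A: L -> C -> A
Depth = number of edges = 2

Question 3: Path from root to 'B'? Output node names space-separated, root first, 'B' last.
Answer: L K E B

Derivation:
Walk down from root: L -> K -> E -> B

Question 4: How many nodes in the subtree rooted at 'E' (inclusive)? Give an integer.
Answer: 2

Derivation:
Subtree rooted at E contains: B, E
Count = 2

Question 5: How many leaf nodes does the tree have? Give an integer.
Answer: 6

Derivation:
Leaves (nodes with no children): A, B, D, F, H, J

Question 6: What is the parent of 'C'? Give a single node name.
Answer: L

Derivation:
Scan adjacency: C appears as child of L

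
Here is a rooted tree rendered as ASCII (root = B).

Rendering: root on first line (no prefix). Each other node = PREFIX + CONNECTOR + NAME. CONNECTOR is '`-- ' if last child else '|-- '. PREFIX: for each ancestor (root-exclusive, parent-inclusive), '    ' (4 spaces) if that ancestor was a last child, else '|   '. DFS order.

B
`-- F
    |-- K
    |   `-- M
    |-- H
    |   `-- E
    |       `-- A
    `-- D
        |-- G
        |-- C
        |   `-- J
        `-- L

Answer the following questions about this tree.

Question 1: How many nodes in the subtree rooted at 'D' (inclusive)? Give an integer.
Answer: 5

Derivation:
Subtree rooted at D contains: C, D, G, J, L
Count = 5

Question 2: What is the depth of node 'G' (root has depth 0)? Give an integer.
Path from root to G: B -> F -> D -> G
Depth = number of edges = 3

Answer: 3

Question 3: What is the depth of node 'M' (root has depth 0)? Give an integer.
Path from root to M: B -> F -> K -> M
Depth = number of edges = 3

Answer: 3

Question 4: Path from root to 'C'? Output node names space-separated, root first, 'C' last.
Walk down from root: B -> F -> D -> C

Answer: B F D C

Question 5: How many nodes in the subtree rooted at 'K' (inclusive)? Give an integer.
Subtree rooted at K contains: K, M
Count = 2

Answer: 2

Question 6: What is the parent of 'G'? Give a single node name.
Scan adjacency: G appears as child of D

Answer: D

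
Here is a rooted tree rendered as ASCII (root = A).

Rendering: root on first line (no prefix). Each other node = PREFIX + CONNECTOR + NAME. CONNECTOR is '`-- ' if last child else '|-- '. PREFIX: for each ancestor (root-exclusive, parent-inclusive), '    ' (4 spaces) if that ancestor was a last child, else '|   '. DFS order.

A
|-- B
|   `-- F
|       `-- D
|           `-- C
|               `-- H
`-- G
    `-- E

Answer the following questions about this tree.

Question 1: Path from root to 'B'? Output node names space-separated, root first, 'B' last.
Answer: A B

Derivation:
Walk down from root: A -> B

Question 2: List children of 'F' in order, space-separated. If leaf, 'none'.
Answer: D

Derivation:
Node F's children (from adjacency): D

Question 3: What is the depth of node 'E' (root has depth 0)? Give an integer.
Path from root to E: A -> G -> E
Depth = number of edges = 2

Answer: 2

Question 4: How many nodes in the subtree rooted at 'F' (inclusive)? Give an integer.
Answer: 4

Derivation:
Subtree rooted at F contains: C, D, F, H
Count = 4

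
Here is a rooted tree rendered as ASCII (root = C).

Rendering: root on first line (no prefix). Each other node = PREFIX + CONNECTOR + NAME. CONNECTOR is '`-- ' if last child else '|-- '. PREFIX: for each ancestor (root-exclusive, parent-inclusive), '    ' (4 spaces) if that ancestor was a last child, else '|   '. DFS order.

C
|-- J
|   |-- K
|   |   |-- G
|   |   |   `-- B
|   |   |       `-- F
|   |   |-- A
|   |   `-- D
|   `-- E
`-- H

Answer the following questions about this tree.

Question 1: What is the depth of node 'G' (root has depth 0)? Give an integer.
Path from root to G: C -> J -> K -> G
Depth = number of edges = 3

Answer: 3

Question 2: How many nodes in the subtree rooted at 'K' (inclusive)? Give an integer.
Subtree rooted at K contains: A, B, D, F, G, K
Count = 6

Answer: 6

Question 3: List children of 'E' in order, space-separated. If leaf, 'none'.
Answer: none

Derivation:
Node E's children (from adjacency): (leaf)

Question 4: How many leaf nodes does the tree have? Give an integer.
Leaves (nodes with no children): A, D, E, F, H

Answer: 5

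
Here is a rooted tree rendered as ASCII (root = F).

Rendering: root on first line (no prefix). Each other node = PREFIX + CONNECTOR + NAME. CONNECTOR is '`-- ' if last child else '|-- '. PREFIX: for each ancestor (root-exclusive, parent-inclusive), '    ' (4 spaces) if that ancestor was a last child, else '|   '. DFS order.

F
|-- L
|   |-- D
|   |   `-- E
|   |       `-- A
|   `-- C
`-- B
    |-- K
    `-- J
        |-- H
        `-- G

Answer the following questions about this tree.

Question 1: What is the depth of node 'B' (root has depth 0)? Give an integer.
Path from root to B: F -> B
Depth = number of edges = 1

Answer: 1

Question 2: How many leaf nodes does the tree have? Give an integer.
Answer: 5

Derivation:
Leaves (nodes with no children): A, C, G, H, K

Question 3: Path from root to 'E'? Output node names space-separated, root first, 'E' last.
Answer: F L D E

Derivation:
Walk down from root: F -> L -> D -> E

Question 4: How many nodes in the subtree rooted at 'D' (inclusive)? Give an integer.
Subtree rooted at D contains: A, D, E
Count = 3

Answer: 3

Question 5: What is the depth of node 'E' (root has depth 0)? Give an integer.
Answer: 3

Derivation:
Path from root to E: F -> L -> D -> E
Depth = number of edges = 3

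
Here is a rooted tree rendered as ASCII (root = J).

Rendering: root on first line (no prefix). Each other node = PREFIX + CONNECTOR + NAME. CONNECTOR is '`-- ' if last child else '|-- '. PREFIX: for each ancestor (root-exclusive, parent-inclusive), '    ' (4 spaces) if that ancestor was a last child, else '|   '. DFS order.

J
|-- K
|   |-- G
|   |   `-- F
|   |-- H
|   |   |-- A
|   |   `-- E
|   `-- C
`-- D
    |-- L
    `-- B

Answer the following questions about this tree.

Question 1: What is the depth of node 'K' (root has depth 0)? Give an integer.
Answer: 1

Derivation:
Path from root to K: J -> K
Depth = number of edges = 1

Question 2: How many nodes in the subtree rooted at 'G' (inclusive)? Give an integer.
Subtree rooted at G contains: F, G
Count = 2

Answer: 2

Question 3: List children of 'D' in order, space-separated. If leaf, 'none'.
Answer: L B

Derivation:
Node D's children (from adjacency): L, B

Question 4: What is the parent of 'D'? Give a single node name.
Answer: J

Derivation:
Scan adjacency: D appears as child of J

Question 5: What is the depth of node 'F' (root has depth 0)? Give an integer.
Path from root to F: J -> K -> G -> F
Depth = number of edges = 3

Answer: 3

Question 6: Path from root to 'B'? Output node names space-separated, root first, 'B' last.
Answer: J D B

Derivation:
Walk down from root: J -> D -> B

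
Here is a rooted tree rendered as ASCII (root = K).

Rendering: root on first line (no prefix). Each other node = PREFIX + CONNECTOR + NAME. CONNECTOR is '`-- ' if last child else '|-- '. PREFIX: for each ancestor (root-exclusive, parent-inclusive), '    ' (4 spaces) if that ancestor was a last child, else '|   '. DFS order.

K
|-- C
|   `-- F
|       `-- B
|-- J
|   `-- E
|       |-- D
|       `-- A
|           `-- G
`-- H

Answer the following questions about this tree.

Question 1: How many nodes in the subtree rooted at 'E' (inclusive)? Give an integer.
Subtree rooted at E contains: A, D, E, G
Count = 4

Answer: 4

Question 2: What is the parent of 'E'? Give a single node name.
Answer: J

Derivation:
Scan adjacency: E appears as child of J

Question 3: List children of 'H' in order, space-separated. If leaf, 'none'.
Node H's children (from adjacency): (leaf)

Answer: none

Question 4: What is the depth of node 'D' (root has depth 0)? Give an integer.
Path from root to D: K -> J -> E -> D
Depth = number of edges = 3

Answer: 3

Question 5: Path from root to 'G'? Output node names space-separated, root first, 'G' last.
Walk down from root: K -> J -> E -> A -> G

Answer: K J E A G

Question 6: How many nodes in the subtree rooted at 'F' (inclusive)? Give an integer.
Subtree rooted at F contains: B, F
Count = 2

Answer: 2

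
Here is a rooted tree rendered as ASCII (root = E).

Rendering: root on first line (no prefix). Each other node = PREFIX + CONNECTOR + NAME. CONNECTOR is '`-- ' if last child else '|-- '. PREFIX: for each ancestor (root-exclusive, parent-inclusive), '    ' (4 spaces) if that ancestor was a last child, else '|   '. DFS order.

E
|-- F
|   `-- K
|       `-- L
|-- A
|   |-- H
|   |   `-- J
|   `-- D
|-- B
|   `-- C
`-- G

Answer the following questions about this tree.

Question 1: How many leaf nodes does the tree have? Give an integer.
Leaves (nodes with no children): C, D, G, J, L

Answer: 5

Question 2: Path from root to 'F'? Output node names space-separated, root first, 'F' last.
Answer: E F

Derivation:
Walk down from root: E -> F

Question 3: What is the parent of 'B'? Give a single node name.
Scan adjacency: B appears as child of E

Answer: E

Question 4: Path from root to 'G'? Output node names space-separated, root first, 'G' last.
Walk down from root: E -> G

Answer: E G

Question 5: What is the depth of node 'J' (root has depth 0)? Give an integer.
Answer: 3

Derivation:
Path from root to J: E -> A -> H -> J
Depth = number of edges = 3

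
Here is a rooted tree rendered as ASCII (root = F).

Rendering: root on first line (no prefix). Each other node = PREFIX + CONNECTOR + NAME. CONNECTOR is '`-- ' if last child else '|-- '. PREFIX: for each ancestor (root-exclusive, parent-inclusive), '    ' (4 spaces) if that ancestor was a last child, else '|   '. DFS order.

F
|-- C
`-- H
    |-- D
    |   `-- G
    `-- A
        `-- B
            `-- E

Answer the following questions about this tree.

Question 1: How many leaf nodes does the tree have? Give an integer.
Leaves (nodes with no children): C, E, G

Answer: 3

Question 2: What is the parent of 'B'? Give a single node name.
Scan adjacency: B appears as child of A

Answer: A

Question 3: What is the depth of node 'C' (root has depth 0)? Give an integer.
Answer: 1

Derivation:
Path from root to C: F -> C
Depth = number of edges = 1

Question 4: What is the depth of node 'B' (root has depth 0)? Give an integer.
Answer: 3

Derivation:
Path from root to B: F -> H -> A -> B
Depth = number of edges = 3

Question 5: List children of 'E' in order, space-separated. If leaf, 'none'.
Answer: none

Derivation:
Node E's children (from adjacency): (leaf)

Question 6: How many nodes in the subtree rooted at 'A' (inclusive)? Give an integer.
Answer: 3

Derivation:
Subtree rooted at A contains: A, B, E
Count = 3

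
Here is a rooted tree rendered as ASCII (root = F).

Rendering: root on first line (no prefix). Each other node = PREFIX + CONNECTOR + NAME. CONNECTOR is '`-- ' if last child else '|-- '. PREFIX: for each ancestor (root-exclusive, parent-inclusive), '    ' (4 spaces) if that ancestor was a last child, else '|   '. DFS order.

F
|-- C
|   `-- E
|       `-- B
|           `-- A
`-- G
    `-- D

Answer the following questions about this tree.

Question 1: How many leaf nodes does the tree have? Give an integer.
Leaves (nodes with no children): A, D

Answer: 2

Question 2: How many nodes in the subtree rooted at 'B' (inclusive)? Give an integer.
Answer: 2

Derivation:
Subtree rooted at B contains: A, B
Count = 2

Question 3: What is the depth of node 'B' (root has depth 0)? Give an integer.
Path from root to B: F -> C -> E -> B
Depth = number of edges = 3

Answer: 3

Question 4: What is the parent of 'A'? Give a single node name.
Answer: B

Derivation:
Scan adjacency: A appears as child of B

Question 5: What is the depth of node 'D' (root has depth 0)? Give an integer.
Path from root to D: F -> G -> D
Depth = number of edges = 2

Answer: 2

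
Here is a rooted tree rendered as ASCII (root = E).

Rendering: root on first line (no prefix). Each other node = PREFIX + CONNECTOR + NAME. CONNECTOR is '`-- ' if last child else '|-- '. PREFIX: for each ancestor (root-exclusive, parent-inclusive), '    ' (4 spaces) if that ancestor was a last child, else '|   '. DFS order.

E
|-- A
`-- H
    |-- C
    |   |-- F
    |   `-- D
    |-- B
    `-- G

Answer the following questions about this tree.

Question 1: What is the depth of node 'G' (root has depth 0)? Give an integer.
Path from root to G: E -> H -> G
Depth = number of edges = 2

Answer: 2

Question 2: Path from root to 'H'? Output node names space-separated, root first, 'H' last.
Answer: E H

Derivation:
Walk down from root: E -> H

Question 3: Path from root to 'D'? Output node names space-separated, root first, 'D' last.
Answer: E H C D

Derivation:
Walk down from root: E -> H -> C -> D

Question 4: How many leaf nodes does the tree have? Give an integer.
Answer: 5

Derivation:
Leaves (nodes with no children): A, B, D, F, G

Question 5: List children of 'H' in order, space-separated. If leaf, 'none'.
Node H's children (from adjacency): C, B, G

Answer: C B G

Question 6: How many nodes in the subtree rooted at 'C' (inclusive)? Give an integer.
Subtree rooted at C contains: C, D, F
Count = 3

Answer: 3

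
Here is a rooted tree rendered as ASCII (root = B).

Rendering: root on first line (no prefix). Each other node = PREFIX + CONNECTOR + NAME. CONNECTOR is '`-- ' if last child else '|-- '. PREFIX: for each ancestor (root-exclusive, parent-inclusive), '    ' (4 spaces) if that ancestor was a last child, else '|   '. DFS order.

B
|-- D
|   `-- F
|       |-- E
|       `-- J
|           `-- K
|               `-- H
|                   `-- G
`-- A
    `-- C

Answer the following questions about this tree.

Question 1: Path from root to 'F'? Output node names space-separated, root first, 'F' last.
Answer: B D F

Derivation:
Walk down from root: B -> D -> F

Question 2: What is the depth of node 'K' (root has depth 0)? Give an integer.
Answer: 4

Derivation:
Path from root to K: B -> D -> F -> J -> K
Depth = number of edges = 4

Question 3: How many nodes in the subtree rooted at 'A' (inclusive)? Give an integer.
Subtree rooted at A contains: A, C
Count = 2

Answer: 2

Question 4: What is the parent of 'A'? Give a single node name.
Answer: B

Derivation:
Scan adjacency: A appears as child of B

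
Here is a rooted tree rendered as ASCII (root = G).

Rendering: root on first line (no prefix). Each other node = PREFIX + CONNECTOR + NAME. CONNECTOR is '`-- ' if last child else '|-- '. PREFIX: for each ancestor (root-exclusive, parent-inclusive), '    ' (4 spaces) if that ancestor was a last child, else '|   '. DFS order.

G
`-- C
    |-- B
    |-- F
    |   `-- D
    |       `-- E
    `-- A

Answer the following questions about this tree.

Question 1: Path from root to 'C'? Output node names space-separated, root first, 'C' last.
Walk down from root: G -> C

Answer: G C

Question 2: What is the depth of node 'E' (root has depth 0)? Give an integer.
Path from root to E: G -> C -> F -> D -> E
Depth = number of edges = 4

Answer: 4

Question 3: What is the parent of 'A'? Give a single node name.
Answer: C

Derivation:
Scan adjacency: A appears as child of C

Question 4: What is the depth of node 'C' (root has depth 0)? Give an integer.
Path from root to C: G -> C
Depth = number of edges = 1

Answer: 1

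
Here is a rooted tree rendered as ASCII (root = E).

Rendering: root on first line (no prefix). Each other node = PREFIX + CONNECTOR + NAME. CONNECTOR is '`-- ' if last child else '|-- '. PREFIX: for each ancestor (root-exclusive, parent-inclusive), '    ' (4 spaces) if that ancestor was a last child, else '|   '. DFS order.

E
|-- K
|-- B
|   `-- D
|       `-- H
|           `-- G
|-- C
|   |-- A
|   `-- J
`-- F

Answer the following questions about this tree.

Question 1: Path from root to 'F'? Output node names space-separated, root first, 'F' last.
Walk down from root: E -> F

Answer: E F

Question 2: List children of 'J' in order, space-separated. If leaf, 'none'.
Answer: none

Derivation:
Node J's children (from adjacency): (leaf)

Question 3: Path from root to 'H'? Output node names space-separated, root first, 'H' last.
Answer: E B D H

Derivation:
Walk down from root: E -> B -> D -> H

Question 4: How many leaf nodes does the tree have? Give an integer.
Answer: 5

Derivation:
Leaves (nodes with no children): A, F, G, J, K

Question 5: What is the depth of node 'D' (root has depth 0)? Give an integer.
Path from root to D: E -> B -> D
Depth = number of edges = 2

Answer: 2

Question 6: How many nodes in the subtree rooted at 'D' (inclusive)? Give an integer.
Answer: 3

Derivation:
Subtree rooted at D contains: D, G, H
Count = 3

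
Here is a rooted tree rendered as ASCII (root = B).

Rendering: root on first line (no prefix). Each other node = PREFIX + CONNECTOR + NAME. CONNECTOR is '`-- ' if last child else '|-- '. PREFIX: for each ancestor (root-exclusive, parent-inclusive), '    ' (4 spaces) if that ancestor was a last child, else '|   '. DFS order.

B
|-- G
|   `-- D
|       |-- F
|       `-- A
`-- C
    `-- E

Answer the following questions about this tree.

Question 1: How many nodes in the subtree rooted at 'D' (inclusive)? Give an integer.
Answer: 3

Derivation:
Subtree rooted at D contains: A, D, F
Count = 3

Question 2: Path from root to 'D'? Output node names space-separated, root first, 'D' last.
Walk down from root: B -> G -> D

Answer: B G D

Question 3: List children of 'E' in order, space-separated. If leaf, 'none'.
Node E's children (from adjacency): (leaf)

Answer: none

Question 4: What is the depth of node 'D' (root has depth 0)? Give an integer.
Path from root to D: B -> G -> D
Depth = number of edges = 2

Answer: 2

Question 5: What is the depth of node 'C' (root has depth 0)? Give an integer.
Answer: 1

Derivation:
Path from root to C: B -> C
Depth = number of edges = 1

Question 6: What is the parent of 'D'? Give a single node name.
Scan adjacency: D appears as child of G

Answer: G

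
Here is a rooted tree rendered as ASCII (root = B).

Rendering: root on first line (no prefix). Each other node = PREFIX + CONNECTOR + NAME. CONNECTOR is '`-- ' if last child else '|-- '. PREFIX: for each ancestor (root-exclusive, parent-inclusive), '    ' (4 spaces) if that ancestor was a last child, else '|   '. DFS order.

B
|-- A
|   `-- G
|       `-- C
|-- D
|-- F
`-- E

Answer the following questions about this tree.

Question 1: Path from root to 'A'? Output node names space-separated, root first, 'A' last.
Walk down from root: B -> A

Answer: B A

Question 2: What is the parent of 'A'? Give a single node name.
Scan adjacency: A appears as child of B

Answer: B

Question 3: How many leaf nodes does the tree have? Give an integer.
Answer: 4

Derivation:
Leaves (nodes with no children): C, D, E, F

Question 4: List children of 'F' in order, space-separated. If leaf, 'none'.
Node F's children (from adjacency): (leaf)

Answer: none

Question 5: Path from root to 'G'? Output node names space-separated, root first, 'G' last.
Walk down from root: B -> A -> G

Answer: B A G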